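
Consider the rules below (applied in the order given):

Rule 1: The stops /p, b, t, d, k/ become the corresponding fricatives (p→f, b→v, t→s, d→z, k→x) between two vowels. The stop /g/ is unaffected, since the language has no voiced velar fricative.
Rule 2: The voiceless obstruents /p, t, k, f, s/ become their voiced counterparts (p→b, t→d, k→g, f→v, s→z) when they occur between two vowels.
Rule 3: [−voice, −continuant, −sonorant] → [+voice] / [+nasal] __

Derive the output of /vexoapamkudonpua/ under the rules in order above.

vexoavamguzonbua

Rule 1 (intervocalic spirantization): /p/ is a stop between vowels /a/ and /a/, so it spirantizes to the fricative [f]. /d/ is a stop between vowels /u/ and /o/, so it spirantizes to the fricative [z]. /vexoapamkudonpua/ → vexoafamkuzonpua.
Rule 2 (intervocalic voicing): /f/ is a voiceless obstruent between vowels /a/ and /a/, so it voices to [v]. /vexoafamkuzonpua/ → vexoavamkuzonpua.
Rule 3 (post-nasal voicing): /k/ is a voiceless stop immediately after the nasal /m/, so it voices to [g]. /p/ is a voiceless stop immediately after the nasal /n/, so it voices to [b]. /vexoavamkuzonpua/ → vexoavamguzonbua.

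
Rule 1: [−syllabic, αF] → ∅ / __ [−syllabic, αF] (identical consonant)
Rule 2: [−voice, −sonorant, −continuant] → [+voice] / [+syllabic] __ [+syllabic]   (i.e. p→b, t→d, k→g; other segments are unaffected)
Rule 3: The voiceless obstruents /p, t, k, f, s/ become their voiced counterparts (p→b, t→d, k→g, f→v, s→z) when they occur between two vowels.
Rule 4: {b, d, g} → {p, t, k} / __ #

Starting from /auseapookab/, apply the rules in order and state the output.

Rule 1 (degemination): no segment meets the environment; /auseapookab/ is unchanged.
Rule 2 (intervocalic voicing): /p/ is a voiceless stop between vowels /a/ and /o/, so it voices to [b]. /k/ is a voiceless stop between vowels /o/ and /a/, so it voices to [g]. /auseapookab/ → auseaboogab.
Rule 3 (intervocalic voicing): /s/ is a voiceless obstruent between vowels /u/ and /e/, so it voices to [z]. /auseaboogab/ → auzeaboogab.
Rule 4 (final devoicing): /b/ is a voiced stop in word-final position, so it devoices to [p]. /auzeaboogab/ → auzeaboogap.

auzeaboogap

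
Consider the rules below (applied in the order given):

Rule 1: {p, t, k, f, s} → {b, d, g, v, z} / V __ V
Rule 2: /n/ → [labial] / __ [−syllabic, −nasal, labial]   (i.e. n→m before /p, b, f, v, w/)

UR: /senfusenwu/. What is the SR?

semfuzemwu

Rule 1 (intervocalic voicing): /s/ is a voiceless obstruent between vowels /u/ and /e/, so it voices to [z]. /senfusenwu/ → senfuzenwu.
Rule 2 (nasal place assimilation): /n/ precedes the labial consonant /f/, so it assimilates in place to [m]. /n/ precedes the labial consonant /w/, so it assimilates in place to [m]. /senfuzenwu/ → semfuzemwu.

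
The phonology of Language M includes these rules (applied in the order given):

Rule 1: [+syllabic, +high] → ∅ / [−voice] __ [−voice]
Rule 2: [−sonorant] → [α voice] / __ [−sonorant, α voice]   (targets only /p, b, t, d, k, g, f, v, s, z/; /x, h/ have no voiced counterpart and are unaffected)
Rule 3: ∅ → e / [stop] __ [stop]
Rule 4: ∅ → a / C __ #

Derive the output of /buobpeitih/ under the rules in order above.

buopepeitha

Rule 1 (high vowel syncope): /i/ is a high vowel flanked by voiceless consonants /t/ and /h/, so it deletes. /buobpeitih/ → buobpeith.
Rule 2 (regressive voicing assimilation): /b/ precedes the voiceless obstruent /p/, so it devoices to [p] by assimilation. /buobpeith/ → buoppeith.
Rule 3 (stop-cluster e-epenthesis): /p/ and /p/ form a stop–stop cluster, so [e] is inserted between them. /buoppeith/ → buopepeith.
Rule 4 (final a-epenthesis): the form ends in the consonant /h/, so [a] is inserted word-finally. /buopepeith/ → buopepeitha.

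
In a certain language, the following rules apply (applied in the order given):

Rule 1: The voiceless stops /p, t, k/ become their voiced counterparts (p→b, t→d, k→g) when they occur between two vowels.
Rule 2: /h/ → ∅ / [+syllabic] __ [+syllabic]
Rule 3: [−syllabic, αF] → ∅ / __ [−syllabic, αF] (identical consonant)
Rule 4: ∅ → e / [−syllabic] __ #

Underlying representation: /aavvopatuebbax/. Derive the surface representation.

aavobaduebaxe

Rule 1 (intervocalic voicing): /p/ is a voiceless stop between vowels /o/ and /a/, so it voices to [b]. /t/ is a voiceless stop between vowels /a/ and /u/, so it voices to [d]. /aavvopatuebbax/ → aavvobaduebbax.
Rule 2 (intervocalic h-deletion): no segment meets the environment; /aavvobaduebbax/ is unchanged.
Rule 3 (degemination): /vv/ is a geminate; the first /v/ deletes. /bb/ is a geminate; the first /b/ deletes. /aavvobaduebbax/ → aavobaduebax.
Rule 4 (final e-epenthesis): the form ends in the consonant /x/, so [e] is inserted word-finally. /aavobaduebax/ → aavobaduebaxe.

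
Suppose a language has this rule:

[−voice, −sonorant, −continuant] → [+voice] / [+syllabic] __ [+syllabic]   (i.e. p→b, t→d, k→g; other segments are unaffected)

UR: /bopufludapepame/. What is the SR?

/p/ is a voiceless stop between vowels /o/ and /u/, so it voices to [b].
/p/ is a voiceless stop between vowels /a/ and /e/, so it voices to [b].
/p/ is a voiceless stop between vowels /e/ and /a/, so it voices to [b].
Surface form: [bobufludabebame].

bobufludabebame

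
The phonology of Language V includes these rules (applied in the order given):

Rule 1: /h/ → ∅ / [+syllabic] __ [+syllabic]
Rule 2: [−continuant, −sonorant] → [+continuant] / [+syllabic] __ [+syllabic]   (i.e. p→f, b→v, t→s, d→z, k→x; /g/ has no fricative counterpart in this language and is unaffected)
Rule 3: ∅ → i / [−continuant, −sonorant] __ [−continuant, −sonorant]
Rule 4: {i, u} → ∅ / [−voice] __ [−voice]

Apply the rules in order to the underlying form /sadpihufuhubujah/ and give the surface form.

Rule 1 (intervocalic h-deletion): /h/ occurs between vowels /i/ and /u/, so it deletes. /h/ occurs between vowels /u/ and /u/, so it deletes. /sadpihufuhubujah/ → sadpiufuubujah.
Rule 2 (intervocalic spirantization): /b/ is a stop between vowels /u/ and /u/, so it spirantizes to the fricative [v]. /sadpiufuubujah/ → sadpiufuuvujah.
Rule 3 (stop-cluster i-epenthesis): /d/ and /p/ form a stop–stop cluster, so [i] is inserted between them. /sadpiufuuvujah/ → sadipiufuuvujah.
Rule 4 (high vowel syncope): no segment meets the environment; /sadipiufuuvujah/ is unchanged.

sadipiufuuvujah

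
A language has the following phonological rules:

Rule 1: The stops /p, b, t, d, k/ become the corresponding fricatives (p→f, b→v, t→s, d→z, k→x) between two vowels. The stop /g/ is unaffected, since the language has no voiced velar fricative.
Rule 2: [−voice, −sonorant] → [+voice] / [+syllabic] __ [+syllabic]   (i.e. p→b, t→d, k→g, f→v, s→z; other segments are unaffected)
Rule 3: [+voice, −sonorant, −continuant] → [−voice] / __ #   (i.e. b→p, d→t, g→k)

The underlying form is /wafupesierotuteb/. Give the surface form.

Rule 1 (intervocalic spirantization): /p/ is a stop between vowels /u/ and /e/, so it spirantizes to the fricative [f]. /t/ is a stop between vowels /o/ and /u/, so it spirantizes to the fricative [s]. /t/ is a stop between vowels /u/ and /e/, so it spirantizes to the fricative [s]. /wafupesierotuteb/ → wafufesierosuseb.
Rule 2 (intervocalic voicing): /f/ is a voiceless obstruent between vowels /a/ and /u/, so it voices to [v]. /f/ is a voiceless obstruent between vowels /u/ and /e/, so it voices to [v]. /s/ is a voiceless obstruent between vowels /e/ and /i/, so it voices to [z]. /s/ is a voiceless obstruent between vowels /o/ and /u/, so it voices to [z]. /s/ is a voiceless obstruent between vowels /u/ and /e/, so it voices to [z]. /wafufesierosuseb/ → wavuvezierozuzeb.
Rule 3 (final devoicing): /b/ is a voiced stop in word-final position, so it devoices to [p]. /wavuvezierozuzeb/ → wavuvezierozuzep.

wavuvezierozuzep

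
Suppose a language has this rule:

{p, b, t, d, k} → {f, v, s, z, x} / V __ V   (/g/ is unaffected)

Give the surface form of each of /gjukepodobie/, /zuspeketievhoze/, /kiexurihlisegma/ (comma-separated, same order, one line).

gjuxefozovie, zuspexesievhoze, kiexurihlisegma

/gjukepodobie/: /k/ is a stop between vowels /u/ and /e/, so it spirantizes to the fricative [x]. /p/ is a stop between vowels /e/ and /o/, so it spirantizes to the fricative [f]. /d/ is a stop between vowels /o/ and /o/, so it spirantizes to the fricative [z]. /b/ is a stop between vowels /o/ and /i/, so it spirantizes to the fricative [v]. → [gjuxefozovie].
/zuspeketievhoze/: /k/ is a stop between vowels /e/ and /e/, so it spirantizes to the fricative [x]. /t/ is a stop between vowels /e/ and /i/, so it spirantizes to the fricative [s]. → [zuspexesievhoze].
/kiexurihlisegma/: the rule's environment is not met; surfaces unchanged as [kiexurihlisegma].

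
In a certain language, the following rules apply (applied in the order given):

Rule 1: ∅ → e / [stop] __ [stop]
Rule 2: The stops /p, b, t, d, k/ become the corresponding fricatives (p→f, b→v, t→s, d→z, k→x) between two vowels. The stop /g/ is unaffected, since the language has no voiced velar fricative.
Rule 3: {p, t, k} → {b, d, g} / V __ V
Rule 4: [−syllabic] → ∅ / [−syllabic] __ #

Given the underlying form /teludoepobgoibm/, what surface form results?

Rule 1 (stop-cluster e-epenthesis): /b/ and /g/ form a stop–stop cluster, so [e] is inserted between them. /teludoepobgoibm/ → teludoepobegoibm.
Rule 2 (intervocalic spirantization): /d/ is a stop between vowels /u/ and /o/, so it spirantizes to the fricative [z]. /p/ is a stop between vowels /e/ and /o/, so it spirantizes to the fricative [f]. /b/ is a stop between vowels /o/ and /e/, so it spirantizes to the fricative [v]. /teludoepobegoibm/ → teluzoefovegoibm.
Rule 3 (intervocalic voicing): no segment meets the environment; /teluzoefovegoibm/ is unchanged.
Rule 4 (final cluster simplification): /m/ is the second consonant of a word-final cluster /bm/, so it deletes. /teluzoefovegoibm/ → teluzoefovegoib.

teluzoefovegoib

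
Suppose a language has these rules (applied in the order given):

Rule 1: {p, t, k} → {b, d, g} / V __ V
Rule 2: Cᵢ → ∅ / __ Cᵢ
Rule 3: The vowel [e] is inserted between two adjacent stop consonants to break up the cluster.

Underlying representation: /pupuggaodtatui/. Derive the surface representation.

Rule 1 (intervocalic voicing): /p/ is a voiceless stop between vowels /u/ and /u/, so it voices to [b]. /t/ is a voiceless stop between vowels /a/ and /u/, so it voices to [d]. /pupuggaodtatui/ → pubuggaodtadui.
Rule 2 (degemination): /gg/ is a geminate; the first /g/ deletes. /pubuggaodtadui/ → pubugaodtadui.
Rule 3 (stop-cluster e-epenthesis): /d/ and /t/ form a stop–stop cluster, so [e] is inserted between them. /pubugaodtadui/ → pubugaodetadui.

pubugaodetadui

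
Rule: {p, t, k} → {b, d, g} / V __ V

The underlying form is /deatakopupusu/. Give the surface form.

/t/ is a voiceless stop between vowels /a/ and /a/, so it voices to [d].
/k/ is a voiceless stop between vowels /a/ and /o/, so it voices to [g].
/p/ is a voiceless stop between vowels /o/ and /u/, so it voices to [b].
/p/ is a voiceless stop between vowels /u/ and /u/, so it voices to [b].
Surface form: [deadagobubusu].

deadagobubusu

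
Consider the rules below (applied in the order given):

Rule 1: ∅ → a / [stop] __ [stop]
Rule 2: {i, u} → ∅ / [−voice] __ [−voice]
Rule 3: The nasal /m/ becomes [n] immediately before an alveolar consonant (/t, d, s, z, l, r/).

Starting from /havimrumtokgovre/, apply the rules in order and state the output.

havinruntokagovre

Rule 1 (stop-cluster a-epenthesis): /k/ and /g/ form a stop–stop cluster, so [a] is inserted between them. /havimrumtokgovre/ → havimrumtokagovre.
Rule 2 (high vowel syncope): no segment meets the environment; /havimrumtokagovre/ is unchanged.
Rule 3 (nasal place assimilation): /m/ precedes the alveolar consonant /r/, so it assimilates in place to [n]. /m/ precedes the alveolar consonant /t/, so it assimilates in place to [n]. /havimrumtokagovre/ → havinruntokagovre.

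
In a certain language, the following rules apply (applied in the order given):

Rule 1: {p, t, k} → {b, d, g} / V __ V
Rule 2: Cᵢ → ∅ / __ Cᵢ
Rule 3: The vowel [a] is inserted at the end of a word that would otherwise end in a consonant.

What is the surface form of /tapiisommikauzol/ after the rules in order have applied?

Rule 1 (intervocalic voicing): /p/ is a voiceless stop between vowels /a/ and /i/, so it voices to [b]. /k/ is a voiceless stop between vowels /i/ and /a/, so it voices to [g]. /tapiisommikauzol/ → tabiisommigauzol.
Rule 2 (degemination): /mm/ is a geminate; the first /m/ deletes. /tabiisommigauzol/ → tabiisomigauzol.
Rule 3 (final a-epenthesis): the form ends in the consonant /l/, so [a] is inserted word-finally. /tabiisomigauzol/ → tabiisomigauzola.

tabiisomigauzola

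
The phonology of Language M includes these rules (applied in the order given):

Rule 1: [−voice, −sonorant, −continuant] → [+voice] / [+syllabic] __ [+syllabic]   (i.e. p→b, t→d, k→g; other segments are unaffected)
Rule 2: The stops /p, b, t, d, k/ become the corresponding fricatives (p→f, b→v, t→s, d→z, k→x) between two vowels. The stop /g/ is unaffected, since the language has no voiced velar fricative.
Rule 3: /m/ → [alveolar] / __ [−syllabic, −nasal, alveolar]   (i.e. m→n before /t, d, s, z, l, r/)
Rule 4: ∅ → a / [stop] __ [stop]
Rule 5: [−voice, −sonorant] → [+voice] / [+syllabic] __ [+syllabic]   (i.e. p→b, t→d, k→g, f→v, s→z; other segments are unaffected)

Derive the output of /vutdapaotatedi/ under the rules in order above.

vudadavaozazezi

Rule 1 (intervocalic voicing): /p/ is a voiceless stop between vowels /a/ and /a/, so it voices to [b]. /t/ is a voiceless stop between vowels /o/ and /a/, so it voices to [d]. /t/ is a voiceless stop between vowels /a/ and /e/, so it voices to [d]. /vutdapaotatedi/ → vutdabaodadedi.
Rule 2 (intervocalic spirantization): /b/ is a stop between vowels /a/ and /a/, so it spirantizes to the fricative [v]. /d/ is a stop between vowels /o/ and /a/, so it spirantizes to the fricative [z]. /d/ is a stop between vowels /a/ and /e/, so it spirantizes to the fricative [z]. /d/ is a stop between vowels /e/ and /i/, so it spirantizes to the fricative [z]. /vutdabaodadedi/ → vutdavaozazezi.
Rule 3 (nasal place assimilation): no segment meets the environment; /vutdavaozazezi/ is unchanged.
Rule 4 (stop-cluster a-epenthesis): /t/ and /d/ form a stop–stop cluster, so [a] is inserted between them. /vutdavaozazezi/ → vutadavaozazezi.
Rule 5 (intervocalic voicing): /t/ is a voiceless obstruent between vowels /u/ and /a/, so it voices to [d]. /vutadavaozazezi/ → vudadavaozazezi.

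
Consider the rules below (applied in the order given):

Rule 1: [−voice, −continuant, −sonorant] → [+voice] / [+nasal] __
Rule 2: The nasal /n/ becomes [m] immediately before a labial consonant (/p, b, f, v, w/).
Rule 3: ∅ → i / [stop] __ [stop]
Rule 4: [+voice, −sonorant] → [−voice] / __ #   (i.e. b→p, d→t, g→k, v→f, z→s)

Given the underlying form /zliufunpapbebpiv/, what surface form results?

Rule 1 (post-nasal voicing): /p/ is a voiceless stop immediately after the nasal /n/, so it voices to [b]. /zliufunpapbebpiv/ → zliufunbapbebpiv.
Rule 2 (nasal place assimilation): /n/ precedes the labial consonant /b/, so it assimilates in place to [m]. /zliufunbapbebpiv/ → zliufumbapbebpiv.
Rule 3 (stop-cluster i-epenthesis): /p/ and /b/ form a stop–stop cluster, so [i] is inserted between them. /b/ and /p/ form a stop–stop cluster, so [i] is inserted between them. /zliufumbapbebpiv/ → zliufumbapibebipiv.
Rule 4 (final devoicing): /v/ is a voiced obstruent in word-final position, so it devoices to [f]. /zliufumbapibebipiv/ → zliufumbapibebipif.

zliufumbapibebipif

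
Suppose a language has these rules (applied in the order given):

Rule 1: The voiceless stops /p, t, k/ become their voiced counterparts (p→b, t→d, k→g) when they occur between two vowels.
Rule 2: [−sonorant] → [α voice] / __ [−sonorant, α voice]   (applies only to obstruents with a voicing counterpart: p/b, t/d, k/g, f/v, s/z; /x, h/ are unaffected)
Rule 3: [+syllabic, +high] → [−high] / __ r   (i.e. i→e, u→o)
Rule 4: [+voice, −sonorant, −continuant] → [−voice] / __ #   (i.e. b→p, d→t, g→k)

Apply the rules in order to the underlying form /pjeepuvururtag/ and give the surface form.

Rule 1 (intervocalic voicing): /p/ is a voiceless stop between vowels /e/ and /u/, so it voices to [b]. /pjeepuvururtag/ → pjeebuvururtag.
Rule 2 (regressive voicing assimilation): no segment meets the environment; /pjeebuvururtag/ is unchanged.
Rule 3 (pre-rhotic lowering): /u/ is a high vowel immediately before /r/, so it lowers to [o]. /u/ is a high vowel immediately before /r/, so it lowers to [o]. /pjeebuvururtag/ → pjeebuvorortag.
Rule 4 (final devoicing): /g/ is a voiced stop in word-final position, so it devoices to [k]. /pjeebuvorortag/ → pjeebuvorortak.

pjeebuvorortak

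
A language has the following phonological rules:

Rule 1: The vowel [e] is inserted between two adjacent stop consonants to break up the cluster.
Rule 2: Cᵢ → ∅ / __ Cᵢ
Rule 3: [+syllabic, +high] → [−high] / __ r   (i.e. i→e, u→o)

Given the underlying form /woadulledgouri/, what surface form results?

woaduledegoori

Rule 1 (stop-cluster e-epenthesis): /d/ and /g/ form a stop–stop cluster, so [e] is inserted between them. /woadulledgouri/ → woadulledegouri.
Rule 2 (degemination): /ll/ is a geminate; the first /l/ deletes. /woadulledegouri/ → woaduledegouri.
Rule 3 (pre-rhotic lowering): /u/ is a high vowel immediately before /r/, so it lowers to [o]. /woaduledegouri/ → woaduledegoori.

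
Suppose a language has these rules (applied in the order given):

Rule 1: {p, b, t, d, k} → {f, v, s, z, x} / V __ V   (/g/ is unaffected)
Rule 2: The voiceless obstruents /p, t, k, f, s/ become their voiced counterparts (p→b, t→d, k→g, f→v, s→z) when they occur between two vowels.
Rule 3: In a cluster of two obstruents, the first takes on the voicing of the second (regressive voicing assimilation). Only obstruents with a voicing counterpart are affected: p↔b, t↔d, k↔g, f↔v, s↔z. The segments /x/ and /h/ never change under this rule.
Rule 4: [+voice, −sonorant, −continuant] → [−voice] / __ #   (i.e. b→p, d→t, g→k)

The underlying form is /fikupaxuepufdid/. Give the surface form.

fixuvaxuevuvdit

Rule 1 (intervocalic spirantization): /k/ is a stop between vowels /i/ and /u/, so it spirantizes to the fricative [x]. /p/ is a stop between vowels /u/ and /a/, so it spirantizes to the fricative [f]. /p/ is a stop between vowels /e/ and /u/, so it spirantizes to the fricative [f]. /fikupaxuepufdid/ → fixufaxuefufdid.
Rule 2 (intervocalic voicing): /f/ is a voiceless obstruent between vowels /u/ and /a/, so it voices to [v]. /f/ is a voiceless obstruent between vowels /e/ and /u/, so it voices to [v]. /fixufaxuefufdid/ → fixuvaxuevufdid.
Rule 3 (regressive voicing assimilation): /f/ precedes the voiced obstruent /d/, so it voices to [v] by assimilation. /fixuvaxuevufdid/ → fixuvaxuevuvdid.
Rule 4 (final devoicing): /d/ is a voiced stop in word-final position, so it devoices to [t]. /fixuvaxuevuvdid/ → fixuvaxuevuvdit.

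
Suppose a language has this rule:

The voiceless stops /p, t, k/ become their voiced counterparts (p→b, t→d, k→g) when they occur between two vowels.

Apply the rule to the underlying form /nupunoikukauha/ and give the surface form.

nubunoigugauha

/p/ is a voiceless stop between vowels /u/ and /u/, so it voices to [b].
/k/ is a voiceless stop between vowels /i/ and /u/, so it voices to [g].
/k/ is a voiceless stop between vowels /u/ and /a/, so it voices to [g].
Surface form: [nubunoigugauha].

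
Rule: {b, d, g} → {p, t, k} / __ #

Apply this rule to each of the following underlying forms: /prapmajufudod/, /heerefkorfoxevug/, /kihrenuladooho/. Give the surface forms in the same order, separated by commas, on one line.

/prapmajufudod/: /d/ is a voiced stop in word-final position, so it devoices to [t]. → [prapmajufudot].
/heerefkorfoxevug/: /g/ is a voiced stop in word-final position, so it devoices to [k]. → [heerefkorfoxevuk].
/kihrenuladooho/: the rule's environment is not met; surfaces unchanged as [kihrenuladooho].

prapmajufudot, heerefkorfoxevuk, kihrenuladooho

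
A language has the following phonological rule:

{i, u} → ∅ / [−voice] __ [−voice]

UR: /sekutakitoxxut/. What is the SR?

/u/ is a high vowel flanked by voiceless consonants /k/ and /t/, so it deletes.
/i/ is a high vowel flanked by voiceless consonants /k/ and /t/, so it deletes.
/u/ is a high vowel flanked by voiceless consonants /x/ and /t/, so it deletes.
Surface form: [sektaktoxxt].

sektaktoxxt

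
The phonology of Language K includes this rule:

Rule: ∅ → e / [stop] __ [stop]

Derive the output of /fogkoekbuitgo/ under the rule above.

fogekoekebuitego

/g/ and /k/ form a stop–stop cluster, so [e] is inserted between them.
/k/ and /b/ form a stop–stop cluster, so [e] is inserted between them.
/t/ and /g/ form a stop–stop cluster, so [e] is inserted between them.
Surface form: [fogekoekebuitego].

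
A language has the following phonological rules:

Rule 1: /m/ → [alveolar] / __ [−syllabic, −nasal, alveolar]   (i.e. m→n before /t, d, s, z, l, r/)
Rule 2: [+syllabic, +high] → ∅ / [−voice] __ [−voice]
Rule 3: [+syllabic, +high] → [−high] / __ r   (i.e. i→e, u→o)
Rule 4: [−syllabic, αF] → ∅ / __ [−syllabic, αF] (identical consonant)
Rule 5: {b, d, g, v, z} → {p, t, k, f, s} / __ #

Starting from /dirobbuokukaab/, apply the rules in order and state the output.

derobuokaap

Rule 1 (nasal place assimilation): no segment meets the environment; /dirobbuokukaab/ is unchanged.
Rule 2 (high vowel syncope): /u/ is a high vowel flanked by voiceless consonants /k/ and /k/, so it deletes. /dirobbuokukaab/ → dirobbuokkaab.
Rule 3 (pre-rhotic lowering): /i/ is a high vowel immediately before /r/, so it lowers to [e]. /dirobbuokkaab/ → derobbuokkaab.
Rule 4 (degemination): /bb/ is a geminate; the first /b/ deletes. /kk/ is a geminate; the first /k/ deletes. /derobbuokkaab/ → derobuokaab.
Rule 5 (final devoicing): /b/ is a voiced obstruent in word-final position, so it devoices to [p]. /derobuokaab/ → derobuokaap.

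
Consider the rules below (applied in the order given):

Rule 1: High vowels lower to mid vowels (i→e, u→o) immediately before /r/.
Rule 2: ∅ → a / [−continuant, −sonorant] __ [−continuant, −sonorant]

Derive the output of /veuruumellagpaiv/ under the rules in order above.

Rule 1 (pre-rhotic lowering): /u/ is a high vowel immediately before /r/, so it lowers to [o]. /veuruumellagpaiv/ → veoruumellagpaiv.
Rule 2 (stop-cluster a-epenthesis): /g/ and /p/ form a stop–stop cluster, so [a] is inserted between them. /veoruumellagpaiv/ → veoruumellagapaiv.

veoruumellagapaiv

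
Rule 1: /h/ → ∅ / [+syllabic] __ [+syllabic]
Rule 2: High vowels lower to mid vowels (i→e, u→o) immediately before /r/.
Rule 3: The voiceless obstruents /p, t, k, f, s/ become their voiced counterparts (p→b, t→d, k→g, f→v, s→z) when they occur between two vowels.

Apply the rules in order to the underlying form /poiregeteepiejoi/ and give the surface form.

Rule 1 (intervocalic h-deletion): no segment meets the environment; /poiregeteepiejoi/ is unchanged.
Rule 2 (pre-rhotic lowering): /i/ is a high vowel immediately before /r/, so it lowers to [e]. /poiregeteepiejoi/ → poeregeteepiejoi.
Rule 3 (intervocalic voicing): /t/ is a voiceless obstruent between vowels /e/ and /e/, so it voices to [d]. /p/ is a voiceless obstruent between vowels /e/ and /i/, so it voices to [b]. /poeregeteepiejoi/ → poeregedeebiejoi.

poeregedeebiejoi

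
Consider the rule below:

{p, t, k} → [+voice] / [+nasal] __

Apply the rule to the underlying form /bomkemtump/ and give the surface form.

/k/ is a voiceless stop immediately after the nasal /m/, so it voices to [g].
/t/ is a voiceless stop immediately after the nasal /m/, so it voices to [d].
/p/ is a voiceless stop immediately after the nasal /m/, so it voices to [b].
Surface form: [bomgemdumb].

bomgemdumb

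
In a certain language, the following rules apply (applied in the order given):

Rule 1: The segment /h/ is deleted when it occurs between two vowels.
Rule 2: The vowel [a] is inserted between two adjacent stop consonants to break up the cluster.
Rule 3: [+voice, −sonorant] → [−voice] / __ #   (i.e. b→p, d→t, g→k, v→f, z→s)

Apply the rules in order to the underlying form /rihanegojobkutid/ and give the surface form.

rianegojobakutit

Rule 1 (intervocalic h-deletion): /h/ occurs between vowels /i/ and /a/, so it deletes. /rihanegojobkutid/ → rianegojobkutid.
Rule 2 (stop-cluster a-epenthesis): /b/ and /k/ form a stop–stop cluster, so [a] is inserted between them. /rianegojobkutid/ → rianegojobakutid.
Rule 3 (final devoicing): /d/ is a voiced obstruent in word-final position, so it devoices to [t]. /rianegojobakutid/ → rianegojobakutit.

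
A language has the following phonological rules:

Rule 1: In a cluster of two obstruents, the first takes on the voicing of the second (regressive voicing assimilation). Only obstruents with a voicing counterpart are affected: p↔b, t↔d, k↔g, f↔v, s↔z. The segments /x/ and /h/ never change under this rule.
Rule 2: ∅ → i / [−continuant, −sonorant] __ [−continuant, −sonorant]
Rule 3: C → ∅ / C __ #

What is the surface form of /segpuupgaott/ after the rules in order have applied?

sekipuubigaotit

Rule 1 (regressive voicing assimilation): /g/ precedes the voiceless obstruent /p/, so it devoices to [k] by assimilation. /p/ precedes the voiced obstruent /g/, so it voices to [b] by assimilation. /segpuupgaott/ → sekpuubgaott.
Rule 2 (stop-cluster i-epenthesis): /k/ and /p/ form a stop–stop cluster, so [i] is inserted between them. /b/ and /g/ form a stop–stop cluster, so [i] is inserted between them. /t/ and /t/ form a stop–stop cluster, so [i] is inserted between them. /sekpuubgaott/ → sekipuubigaotit.
Rule 3 (final cluster simplification): no segment meets the environment; /sekipuubigaotit/ is unchanged.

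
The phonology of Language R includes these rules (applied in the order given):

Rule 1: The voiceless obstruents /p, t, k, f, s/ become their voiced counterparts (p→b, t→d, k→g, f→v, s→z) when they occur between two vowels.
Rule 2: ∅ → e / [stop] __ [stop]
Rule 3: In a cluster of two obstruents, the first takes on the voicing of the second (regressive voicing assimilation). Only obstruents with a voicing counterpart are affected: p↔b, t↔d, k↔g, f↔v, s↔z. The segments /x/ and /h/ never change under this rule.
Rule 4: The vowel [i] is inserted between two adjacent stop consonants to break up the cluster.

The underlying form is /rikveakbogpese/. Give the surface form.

rigveakebogepeze

Rule 1 (intervocalic voicing): /s/ is a voiceless obstruent between vowels /e/ and /e/, so it voices to [z]. /rikveakbogpese/ → rikveakbogpeze.
Rule 2 (stop-cluster e-epenthesis): /k/ and /b/ form a stop–stop cluster, so [e] is inserted between them. /g/ and /p/ form a stop–stop cluster, so [e] is inserted between them. /rikveakbogpeze/ → rikveakebogepeze.
Rule 3 (regressive voicing assimilation): /k/ precedes the voiced obstruent /v/, so it voices to [g] by assimilation. /rikveakebogepeze/ → rigveakebogepeze.
Rule 4 (stop-cluster i-epenthesis): no segment meets the environment; /rigveakebogepeze/ is unchanged.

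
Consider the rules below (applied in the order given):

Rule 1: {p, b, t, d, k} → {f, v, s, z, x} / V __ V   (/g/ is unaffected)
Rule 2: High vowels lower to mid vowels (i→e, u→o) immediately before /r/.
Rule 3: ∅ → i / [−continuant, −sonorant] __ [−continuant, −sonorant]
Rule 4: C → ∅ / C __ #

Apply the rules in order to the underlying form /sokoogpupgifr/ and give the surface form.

Rule 1 (intervocalic spirantization): /k/ is a stop between vowels /o/ and /o/, so it spirantizes to the fricative [x]. /sokoogpupgifr/ → soxoogpupgifr.
Rule 2 (pre-rhotic lowering): no segment meets the environment; /soxoogpupgifr/ is unchanged.
Rule 3 (stop-cluster i-epenthesis): /g/ and /p/ form a stop–stop cluster, so [i] is inserted between them. /p/ and /g/ form a stop–stop cluster, so [i] is inserted between them. /soxoogpupgifr/ → soxoogipupigifr.
Rule 4 (final cluster simplification): /r/ is the second consonant of a word-final cluster /fr/, so it deletes. /soxoogipupigifr/ → soxoogipupigif.

soxoogipupigif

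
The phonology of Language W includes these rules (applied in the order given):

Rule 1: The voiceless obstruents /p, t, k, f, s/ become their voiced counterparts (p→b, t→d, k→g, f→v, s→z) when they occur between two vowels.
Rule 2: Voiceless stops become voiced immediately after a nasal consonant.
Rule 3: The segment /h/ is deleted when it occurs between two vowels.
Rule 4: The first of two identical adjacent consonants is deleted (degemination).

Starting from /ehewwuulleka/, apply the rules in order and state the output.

eewuulega

Rule 1 (intervocalic voicing): /k/ is a voiceless obstruent between vowels /e/ and /a/, so it voices to [g]. /ehewwuulleka/ → ehewwuullega.
Rule 2 (post-nasal voicing): no segment meets the environment; /ehewwuullega/ is unchanged.
Rule 3 (intervocalic h-deletion): /h/ occurs between vowels /e/ and /e/, so it deletes. /ehewwuullega/ → eewwuullega.
Rule 4 (degemination): /ww/ is a geminate; the first /w/ deletes. /ll/ is a geminate; the first /l/ deletes. /eewwuullega/ → eewuulega.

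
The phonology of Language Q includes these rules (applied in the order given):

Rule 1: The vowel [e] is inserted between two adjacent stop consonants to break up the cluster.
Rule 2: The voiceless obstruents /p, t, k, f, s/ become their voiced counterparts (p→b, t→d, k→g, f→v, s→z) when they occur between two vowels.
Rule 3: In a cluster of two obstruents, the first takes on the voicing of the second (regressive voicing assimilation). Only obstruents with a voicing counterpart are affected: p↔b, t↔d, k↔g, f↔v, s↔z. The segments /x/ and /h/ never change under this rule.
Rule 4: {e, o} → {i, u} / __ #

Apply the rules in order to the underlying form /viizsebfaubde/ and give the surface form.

Rule 1 (stop-cluster e-epenthesis): /b/ and /d/ form a stop–stop cluster, so [e] is inserted between them. /viizsebfaubde/ → viizsebfaubede.
Rule 2 (intervocalic voicing): no segment meets the environment; /viizsebfaubede/ is unchanged.
Rule 3 (regressive voicing assimilation): /z/ precedes the voiceless obstruent /s/, so it devoices to [s] by assimilation. /b/ precedes the voiceless obstruent /f/, so it devoices to [p] by assimilation. /viizsebfaubede/ → viissepfaubede.
Rule 4 (final vowel raising): /e/ is a mid vowel in word-final position, so it raises to [i]. /viissepfaubede/ → viissepfaubedi.

viissepfaubedi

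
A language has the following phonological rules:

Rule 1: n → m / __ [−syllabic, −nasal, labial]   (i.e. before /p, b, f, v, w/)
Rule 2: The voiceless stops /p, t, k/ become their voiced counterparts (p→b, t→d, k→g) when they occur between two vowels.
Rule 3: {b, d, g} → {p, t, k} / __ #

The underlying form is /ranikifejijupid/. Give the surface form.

ranigifejijubit

Rule 1 (nasal place assimilation): no segment meets the environment; /ranikifejijupid/ is unchanged.
Rule 2 (intervocalic voicing): /k/ is a voiceless stop between vowels /i/ and /i/, so it voices to [g]. /p/ is a voiceless stop between vowels /u/ and /i/, so it voices to [b]. /ranikifejijupid/ → ranigifejijubid.
Rule 3 (final devoicing): /d/ is a voiced stop in word-final position, so it devoices to [t]. /ranigifejijubid/ → ranigifejijubit.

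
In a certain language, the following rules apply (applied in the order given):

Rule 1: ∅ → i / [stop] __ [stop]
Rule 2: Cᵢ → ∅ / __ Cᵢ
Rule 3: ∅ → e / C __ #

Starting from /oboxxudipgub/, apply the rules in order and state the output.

Rule 1 (stop-cluster i-epenthesis): /p/ and /g/ form a stop–stop cluster, so [i] is inserted between them. /oboxxudipgub/ → oboxxudipigub.
Rule 2 (degemination): /xx/ is a geminate; the first /x/ deletes. /oboxxudipigub/ → oboxudipigub.
Rule 3 (final e-epenthesis): the form ends in the consonant /b/, so [e] is inserted word-finally. /oboxudipigub/ → oboxudipigube.

oboxudipigube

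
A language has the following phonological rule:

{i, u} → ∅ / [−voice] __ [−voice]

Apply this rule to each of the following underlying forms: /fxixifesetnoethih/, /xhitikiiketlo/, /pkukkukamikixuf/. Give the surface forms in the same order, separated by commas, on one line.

fxxfesetnoethh, xhtkiiketlo, pkkkkamikxf

/fxixifesetnoethih/: /i/ is a high vowel flanked by voiceless consonants /x/ and /x/, so it deletes. /i/ is a high vowel flanked by voiceless consonants /x/ and /f/, so it deletes. /i/ is a high vowel flanked by voiceless consonants /h/ and /h/, so it deletes. → [fxxfesetnoethh].
/xhitikiiketlo/: /i/ is a high vowel flanked by voiceless consonants /h/ and /t/, so it deletes. /i/ is a high vowel flanked by voiceless consonants /t/ and /k/, so it deletes. → [xhtkiiketlo].
/pkukkukamikixuf/: /u/ is a high vowel flanked by voiceless consonants /k/ and /k/, so it deletes. /u/ is a high vowel flanked by voiceless consonants /k/ and /k/, so it deletes. /i/ is a high vowel flanked by voiceless consonants /k/ and /x/, so it deletes. /u/ is a high vowel flanked by voiceless consonants /x/ and /f/, so it deletes. → [pkkkkamikxf].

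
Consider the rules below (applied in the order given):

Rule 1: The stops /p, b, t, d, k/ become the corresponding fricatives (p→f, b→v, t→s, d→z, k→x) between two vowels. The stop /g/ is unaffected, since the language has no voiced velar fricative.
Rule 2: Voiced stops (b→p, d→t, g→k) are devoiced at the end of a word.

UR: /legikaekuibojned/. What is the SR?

Rule 1 (intervocalic spirantization): /k/ is a stop between vowels /i/ and /a/, so it spirantizes to the fricative [x]. /k/ is a stop between vowels /e/ and /u/, so it spirantizes to the fricative [x]. /b/ is a stop between vowels /i/ and /o/, so it spirantizes to the fricative [v]. /legikaekuibojned/ → legixaexuivojned.
Rule 2 (final devoicing): /d/ is a voiced stop in word-final position, so it devoices to [t]. /legixaexuivojned/ → legixaexuivojnet.

legixaexuivojnet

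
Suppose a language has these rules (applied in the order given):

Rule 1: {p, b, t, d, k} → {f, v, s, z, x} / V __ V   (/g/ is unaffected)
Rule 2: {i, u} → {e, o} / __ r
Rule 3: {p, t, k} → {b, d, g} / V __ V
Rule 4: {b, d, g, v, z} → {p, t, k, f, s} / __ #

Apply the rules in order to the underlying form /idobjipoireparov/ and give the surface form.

Rule 1 (intervocalic spirantization): /d/ is a stop between vowels /i/ and /o/, so it spirantizes to the fricative [z]. /p/ is a stop between vowels /i/ and /o/, so it spirantizes to the fricative [f]. /p/ is a stop between vowels /e/ and /a/, so it spirantizes to the fricative [f]. /idobjipoireparov/ → izobjifoirefarov.
Rule 2 (pre-rhotic lowering): /i/ is a high vowel immediately before /r/, so it lowers to [e]. /izobjifoirefarov/ → izobjifoerefarov.
Rule 3 (intervocalic voicing): no segment meets the environment; /izobjifoerefarov/ is unchanged.
Rule 4 (final devoicing): /v/ is a voiced obstruent in word-final position, so it devoices to [f]. /izobjifoerefarov/ → izobjifoerefarof.

izobjifoerefarof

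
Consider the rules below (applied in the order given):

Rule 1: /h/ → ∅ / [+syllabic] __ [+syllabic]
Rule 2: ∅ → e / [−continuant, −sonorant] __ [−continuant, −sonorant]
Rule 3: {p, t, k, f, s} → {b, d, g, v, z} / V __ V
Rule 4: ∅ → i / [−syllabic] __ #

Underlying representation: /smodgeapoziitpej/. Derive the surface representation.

Rule 1 (intervocalic h-deletion): no segment meets the environment; /smodgeapoziitpej/ is unchanged.
Rule 2 (stop-cluster e-epenthesis): /d/ and /g/ form a stop–stop cluster, so [e] is inserted between them. /t/ and /p/ form a stop–stop cluster, so [e] is inserted between them. /smodgeapoziitpej/ → smodegeapoziitepej.
Rule 3 (intervocalic voicing): /p/ is a voiceless obstruent between vowels /a/ and /o/, so it voices to [b]. /t/ is a voiceless obstruent between vowels /i/ and /e/, so it voices to [d]. /p/ is a voiceless obstruent between vowels /e/ and /e/, so it voices to [b]. /smodegeapoziitepej/ → smodegeaboziidebej.
Rule 4 (final i-epenthesis): the form ends in the consonant /j/, so [i] is inserted word-finally. /smodegeaboziidebej/ → smodegeaboziidebeji.

smodegeaboziidebeji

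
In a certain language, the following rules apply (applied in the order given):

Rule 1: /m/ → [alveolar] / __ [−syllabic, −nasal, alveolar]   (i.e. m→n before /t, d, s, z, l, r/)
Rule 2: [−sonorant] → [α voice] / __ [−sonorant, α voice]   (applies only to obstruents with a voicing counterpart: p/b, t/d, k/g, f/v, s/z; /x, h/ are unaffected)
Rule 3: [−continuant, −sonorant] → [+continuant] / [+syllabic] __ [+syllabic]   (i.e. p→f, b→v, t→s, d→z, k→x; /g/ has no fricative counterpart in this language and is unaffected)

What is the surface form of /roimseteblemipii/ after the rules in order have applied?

roinseseblemifii

Rule 1 (nasal place assimilation): /m/ precedes the alveolar consonant /s/, so it assimilates in place to [n]. /roimseteblemipii/ → roinseteblemipii.
Rule 2 (regressive voicing assimilation): no segment meets the environment; /roinseteblemipii/ is unchanged.
Rule 3 (intervocalic spirantization): /t/ is a stop between vowels /e/ and /e/, so it spirantizes to the fricative [s]. /p/ is a stop between vowels /i/ and /i/, so it spirantizes to the fricative [f]. /roinseteblemipii/ → roinseseblemifii.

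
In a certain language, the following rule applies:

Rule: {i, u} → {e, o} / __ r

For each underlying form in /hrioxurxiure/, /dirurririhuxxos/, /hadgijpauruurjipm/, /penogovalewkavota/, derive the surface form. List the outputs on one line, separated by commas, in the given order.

/hrioxurxiure/: /u/ is a high vowel immediately before /r/, so it lowers to [o]. /u/ is a high vowel immediately before /r/, so it lowers to [o]. → [hrioxorxiore].
/dirurririhuxxos/: /i/ is a high vowel immediately before /r/, so it lowers to [e]. /u/ is a high vowel immediately before /r/, so it lowers to [o]. /i/ is a high vowel immediately before /r/, so it lowers to [e]. → [derorrerihuxxos].
/hadgijpauruurjipm/: /u/ is a high vowel immediately before /r/, so it lowers to [o]. /u/ is a high vowel immediately before /r/, so it lowers to [o]. → [hadgijpaoruorjipm].
/penogovalewkavota/: the rule's environment is not met; surfaces unchanged as [penogovalewkavota].

hrioxorxiore, derorrerihuxxos, hadgijpaoruorjipm, penogovalewkavota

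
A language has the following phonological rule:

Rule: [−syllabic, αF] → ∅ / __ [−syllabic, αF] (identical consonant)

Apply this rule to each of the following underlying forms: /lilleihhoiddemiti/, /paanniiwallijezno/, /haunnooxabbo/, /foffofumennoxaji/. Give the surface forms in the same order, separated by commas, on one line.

lileihoidemiti, paaniiwalijezno, haunooxabo, fofofumenoxaji

/lilleihhoiddemiti/: /ll/ is a geminate; the first /l/ deletes. /hh/ is a geminate; the first /h/ deletes. /dd/ is a geminate; the first /d/ deletes. → [lileihoidemiti].
/paanniiwallijezno/: /nn/ is a geminate; the first /n/ deletes. /ll/ is a geminate; the first /l/ deletes. → [paaniiwalijezno].
/haunnooxabbo/: /nn/ is a geminate; the first /n/ deletes. /bb/ is a geminate; the first /b/ deletes. → [haunooxabo].
/foffofumennoxaji/: /ff/ is a geminate; the first /f/ deletes. /nn/ is a geminate; the first /n/ deletes. → [fofofumenoxaji].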